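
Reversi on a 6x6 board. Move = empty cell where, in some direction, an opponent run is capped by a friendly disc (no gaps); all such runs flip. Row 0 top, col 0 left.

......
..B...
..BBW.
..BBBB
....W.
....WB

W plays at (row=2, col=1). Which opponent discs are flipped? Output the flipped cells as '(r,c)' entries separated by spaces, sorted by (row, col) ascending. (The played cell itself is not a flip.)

Dir NW: first cell '.' (not opp) -> no flip
Dir N: first cell '.' (not opp) -> no flip
Dir NE: opp run (1,2), next='.' -> no flip
Dir W: first cell '.' (not opp) -> no flip
Dir E: opp run (2,2) (2,3) capped by W -> flip
Dir SW: first cell '.' (not opp) -> no flip
Dir S: first cell '.' (not opp) -> no flip
Dir SE: opp run (3,2), next='.' -> no flip

Answer: (2,2) (2,3)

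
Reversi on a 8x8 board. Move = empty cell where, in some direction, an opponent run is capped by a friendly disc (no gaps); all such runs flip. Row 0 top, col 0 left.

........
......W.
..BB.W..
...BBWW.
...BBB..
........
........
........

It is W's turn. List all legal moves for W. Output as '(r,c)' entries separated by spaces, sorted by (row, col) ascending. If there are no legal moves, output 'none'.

Answer: (3,2) (5,2) (5,3) (5,4) (5,5)

Derivation:
(1,1): no bracket -> illegal
(1,2): no bracket -> illegal
(1,3): no bracket -> illegal
(1,4): no bracket -> illegal
(2,1): no bracket -> illegal
(2,4): no bracket -> illegal
(3,1): no bracket -> illegal
(3,2): flips 2 -> legal
(4,2): no bracket -> illegal
(4,6): no bracket -> illegal
(5,2): flips 2 -> legal
(5,3): flips 1 -> legal
(5,4): flips 1 -> legal
(5,5): flips 1 -> legal
(5,6): no bracket -> illegal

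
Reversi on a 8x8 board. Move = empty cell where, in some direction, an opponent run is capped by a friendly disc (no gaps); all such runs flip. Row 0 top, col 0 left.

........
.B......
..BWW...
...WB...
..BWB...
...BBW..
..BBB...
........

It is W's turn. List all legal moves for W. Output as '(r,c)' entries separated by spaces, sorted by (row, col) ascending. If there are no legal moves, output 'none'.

Answer: (0,0) (2,1) (2,5) (3,5) (4,1) (4,5) (5,1) (5,2) (6,5) (7,3) (7,4)

Derivation:
(0,0): flips 2 -> legal
(0,1): no bracket -> illegal
(0,2): no bracket -> illegal
(1,0): no bracket -> illegal
(1,2): no bracket -> illegal
(1,3): no bracket -> illegal
(2,0): no bracket -> illegal
(2,1): flips 1 -> legal
(2,5): flips 1 -> legal
(3,1): no bracket -> illegal
(3,2): no bracket -> illegal
(3,5): flips 1 -> legal
(4,1): flips 1 -> legal
(4,5): flips 2 -> legal
(5,1): flips 1 -> legal
(5,2): flips 2 -> legal
(6,1): no bracket -> illegal
(6,5): flips 1 -> legal
(7,1): no bracket -> illegal
(7,2): no bracket -> illegal
(7,3): flips 3 -> legal
(7,4): flips 4 -> legal
(7,5): no bracket -> illegal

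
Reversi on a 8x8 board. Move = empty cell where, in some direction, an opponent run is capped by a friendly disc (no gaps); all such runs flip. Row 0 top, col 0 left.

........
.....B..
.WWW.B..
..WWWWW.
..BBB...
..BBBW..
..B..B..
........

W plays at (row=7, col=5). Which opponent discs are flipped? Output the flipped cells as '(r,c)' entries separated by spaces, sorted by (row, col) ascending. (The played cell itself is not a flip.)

Answer: (6,5)

Derivation:
Dir NW: first cell '.' (not opp) -> no flip
Dir N: opp run (6,5) capped by W -> flip
Dir NE: first cell '.' (not opp) -> no flip
Dir W: first cell '.' (not opp) -> no flip
Dir E: first cell '.' (not opp) -> no flip
Dir SW: edge -> no flip
Dir S: edge -> no flip
Dir SE: edge -> no flip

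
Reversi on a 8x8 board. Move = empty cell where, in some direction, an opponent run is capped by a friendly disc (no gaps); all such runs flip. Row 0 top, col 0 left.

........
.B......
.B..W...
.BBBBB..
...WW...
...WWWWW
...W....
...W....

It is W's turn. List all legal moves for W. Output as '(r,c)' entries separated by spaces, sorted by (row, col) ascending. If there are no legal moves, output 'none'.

(0,0): no bracket -> illegal
(0,1): no bracket -> illegal
(0,2): no bracket -> illegal
(1,0): flips 2 -> legal
(1,2): no bracket -> illegal
(2,0): no bracket -> illegal
(2,2): flips 1 -> legal
(2,3): flips 1 -> legal
(2,5): flips 1 -> legal
(2,6): flips 1 -> legal
(3,0): no bracket -> illegal
(3,6): no bracket -> illegal
(4,0): no bracket -> illegal
(4,1): no bracket -> illegal
(4,2): flips 1 -> legal
(4,5): no bracket -> illegal
(4,6): flips 1 -> legal

Answer: (1,0) (2,2) (2,3) (2,5) (2,6) (4,2) (4,6)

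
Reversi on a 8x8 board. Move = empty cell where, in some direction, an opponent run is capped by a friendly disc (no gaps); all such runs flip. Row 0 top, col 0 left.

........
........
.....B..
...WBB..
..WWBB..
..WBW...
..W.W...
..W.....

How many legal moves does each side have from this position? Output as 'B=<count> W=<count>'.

-- B to move --
(2,2): flips 1 -> legal
(2,3): flips 2 -> legal
(2,4): no bracket -> illegal
(3,1): flips 1 -> legal
(3,2): flips 1 -> legal
(4,1): flips 2 -> legal
(5,1): flips 1 -> legal
(5,5): flips 1 -> legal
(6,1): flips 2 -> legal
(6,3): flips 1 -> legal
(6,5): no bracket -> illegal
(7,1): flips 1 -> legal
(7,3): no bracket -> illegal
(7,4): flips 2 -> legal
(7,5): flips 1 -> legal
B mobility = 12
-- W to move --
(1,4): no bracket -> illegal
(1,5): no bracket -> illegal
(1,6): flips 2 -> legal
(2,3): no bracket -> illegal
(2,4): flips 2 -> legal
(2,6): flips 3 -> legal
(3,6): flips 3 -> legal
(4,6): flips 2 -> legal
(5,5): flips 1 -> legal
(5,6): no bracket -> illegal
(6,3): flips 1 -> legal
W mobility = 7

Answer: B=12 W=7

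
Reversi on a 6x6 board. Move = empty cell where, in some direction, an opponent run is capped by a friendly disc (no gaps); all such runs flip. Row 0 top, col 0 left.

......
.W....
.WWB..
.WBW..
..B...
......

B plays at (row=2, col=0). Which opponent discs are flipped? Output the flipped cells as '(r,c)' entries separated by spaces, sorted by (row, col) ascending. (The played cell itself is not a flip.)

Answer: (2,1) (2,2) (3,1)

Derivation:
Dir NW: edge -> no flip
Dir N: first cell '.' (not opp) -> no flip
Dir NE: opp run (1,1), next='.' -> no flip
Dir W: edge -> no flip
Dir E: opp run (2,1) (2,2) capped by B -> flip
Dir SW: edge -> no flip
Dir S: first cell '.' (not opp) -> no flip
Dir SE: opp run (3,1) capped by B -> flip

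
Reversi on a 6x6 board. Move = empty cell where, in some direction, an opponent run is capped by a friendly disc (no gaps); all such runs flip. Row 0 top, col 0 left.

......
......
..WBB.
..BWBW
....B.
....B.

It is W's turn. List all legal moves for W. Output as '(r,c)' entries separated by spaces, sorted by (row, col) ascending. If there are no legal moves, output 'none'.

(1,2): no bracket -> illegal
(1,3): flips 2 -> legal
(1,4): no bracket -> illegal
(1,5): flips 1 -> legal
(2,1): no bracket -> illegal
(2,5): flips 2 -> legal
(3,1): flips 1 -> legal
(4,1): no bracket -> illegal
(4,2): flips 1 -> legal
(4,3): no bracket -> illegal
(4,5): no bracket -> illegal
(5,3): flips 1 -> legal
(5,5): flips 1 -> legal

Answer: (1,3) (1,5) (2,5) (3,1) (4,2) (5,3) (5,5)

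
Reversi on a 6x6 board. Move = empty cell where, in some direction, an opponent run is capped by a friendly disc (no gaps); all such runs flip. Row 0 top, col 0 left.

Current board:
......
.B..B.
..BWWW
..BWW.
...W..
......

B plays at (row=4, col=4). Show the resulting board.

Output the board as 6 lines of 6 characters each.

Answer: ......
.B..B.
..BWBW
..BBB.
...WB.
......

Derivation:
Place B at (4,4); scan 8 dirs for brackets.
Dir NW: opp run (3,3) capped by B -> flip
Dir N: opp run (3,4) (2,4) capped by B -> flip
Dir NE: first cell '.' (not opp) -> no flip
Dir W: opp run (4,3), next='.' -> no flip
Dir E: first cell '.' (not opp) -> no flip
Dir SW: first cell '.' (not opp) -> no flip
Dir S: first cell '.' (not opp) -> no flip
Dir SE: first cell '.' (not opp) -> no flip
All flips: (2,4) (3,3) (3,4)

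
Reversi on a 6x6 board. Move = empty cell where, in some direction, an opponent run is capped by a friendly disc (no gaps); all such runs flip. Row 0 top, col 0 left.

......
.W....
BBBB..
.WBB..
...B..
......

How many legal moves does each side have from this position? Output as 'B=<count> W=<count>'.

Answer: B=7 W=3

Derivation:
-- B to move --
(0,0): flips 1 -> legal
(0,1): flips 1 -> legal
(0,2): flips 1 -> legal
(1,0): no bracket -> illegal
(1,2): no bracket -> illegal
(3,0): flips 1 -> legal
(4,0): flips 1 -> legal
(4,1): flips 1 -> legal
(4,2): flips 1 -> legal
B mobility = 7
-- W to move --
(1,0): no bracket -> illegal
(1,2): no bracket -> illegal
(1,3): flips 1 -> legal
(1,4): no bracket -> illegal
(2,4): no bracket -> illegal
(3,0): no bracket -> illegal
(3,4): flips 2 -> legal
(4,1): no bracket -> illegal
(4,2): no bracket -> illegal
(4,4): flips 2 -> legal
(5,2): no bracket -> illegal
(5,3): no bracket -> illegal
(5,4): no bracket -> illegal
W mobility = 3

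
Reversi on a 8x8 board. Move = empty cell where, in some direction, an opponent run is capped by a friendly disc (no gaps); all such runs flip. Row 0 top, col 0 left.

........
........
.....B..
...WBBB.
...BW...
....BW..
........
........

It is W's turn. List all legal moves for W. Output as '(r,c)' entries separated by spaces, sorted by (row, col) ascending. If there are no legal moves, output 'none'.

Answer: (2,4) (2,6) (3,7) (4,2) (5,3) (6,4)

Derivation:
(1,4): no bracket -> illegal
(1,5): no bracket -> illegal
(1,6): no bracket -> illegal
(2,3): no bracket -> illegal
(2,4): flips 1 -> legal
(2,6): flips 1 -> legal
(2,7): no bracket -> illegal
(3,2): no bracket -> illegal
(3,7): flips 3 -> legal
(4,2): flips 1 -> legal
(4,5): no bracket -> illegal
(4,6): no bracket -> illegal
(4,7): no bracket -> illegal
(5,2): no bracket -> illegal
(5,3): flips 2 -> legal
(6,3): no bracket -> illegal
(6,4): flips 1 -> legal
(6,5): no bracket -> illegal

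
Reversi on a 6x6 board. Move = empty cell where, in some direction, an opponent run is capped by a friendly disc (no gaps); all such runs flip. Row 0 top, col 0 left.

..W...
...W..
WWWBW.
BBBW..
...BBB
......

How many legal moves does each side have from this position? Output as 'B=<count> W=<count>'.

-- B to move --
(0,1): no bracket -> illegal
(0,3): flips 1 -> legal
(0,4): flips 2 -> legal
(1,0): flips 2 -> legal
(1,1): flips 3 -> legal
(1,2): flips 2 -> legal
(1,4): no bracket -> illegal
(1,5): no bracket -> illegal
(2,5): flips 1 -> legal
(3,4): flips 1 -> legal
(3,5): no bracket -> illegal
(4,2): no bracket -> illegal
B mobility = 7
-- W to move --
(1,2): no bracket -> illegal
(1,4): no bracket -> illegal
(3,4): no bracket -> illegal
(3,5): no bracket -> illegal
(4,0): flips 2 -> legal
(4,1): flips 1 -> legal
(4,2): flips 2 -> legal
(5,2): no bracket -> illegal
(5,3): flips 1 -> legal
(5,4): flips 2 -> legal
(5,5): flips 1 -> legal
W mobility = 6

Answer: B=7 W=6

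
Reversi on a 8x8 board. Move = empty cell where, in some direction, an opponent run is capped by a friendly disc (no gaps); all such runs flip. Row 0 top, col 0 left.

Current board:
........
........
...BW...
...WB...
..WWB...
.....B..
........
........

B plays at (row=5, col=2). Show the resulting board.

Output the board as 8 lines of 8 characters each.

Place B at (5,2); scan 8 dirs for brackets.
Dir NW: first cell '.' (not opp) -> no flip
Dir N: opp run (4,2), next='.' -> no flip
Dir NE: opp run (4,3) capped by B -> flip
Dir W: first cell '.' (not opp) -> no flip
Dir E: first cell '.' (not opp) -> no flip
Dir SW: first cell '.' (not opp) -> no flip
Dir S: first cell '.' (not opp) -> no flip
Dir SE: first cell '.' (not opp) -> no flip
All flips: (4,3)

Answer: ........
........
...BW...
...WB...
..WBB...
..B..B..
........
........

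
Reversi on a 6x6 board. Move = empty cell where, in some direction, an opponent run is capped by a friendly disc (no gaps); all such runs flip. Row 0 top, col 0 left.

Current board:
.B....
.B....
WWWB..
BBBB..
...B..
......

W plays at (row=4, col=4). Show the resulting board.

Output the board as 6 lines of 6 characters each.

Answer: .B....
.B....
WWWB..
BBBW..
...BW.
......

Derivation:
Place W at (4,4); scan 8 dirs for brackets.
Dir NW: opp run (3,3) capped by W -> flip
Dir N: first cell '.' (not opp) -> no flip
Dir NE: first cell '.' (not opp) -> no flip
Dir W: opp run (4,3), next='.' -> no flip
Dir E: first cell '.' (not opp) -> no flip
Dir SW: first cell '.' (not opp) -> no flip
Dir S: first cell '.' (not opp) -> no flip
Dir SE: first cell '.' (not opp) -> no flip
All flips: (3,3)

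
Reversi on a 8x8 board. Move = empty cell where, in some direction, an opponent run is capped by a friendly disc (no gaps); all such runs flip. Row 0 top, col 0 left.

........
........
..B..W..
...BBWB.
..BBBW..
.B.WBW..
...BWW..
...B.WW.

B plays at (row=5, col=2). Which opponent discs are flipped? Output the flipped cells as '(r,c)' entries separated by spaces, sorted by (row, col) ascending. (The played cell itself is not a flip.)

Dir NW: first cell '.' (not opp) -> no flip
Dir N: first cell 'B' (not opp) -> no flip
Dir NE: first cell 'B' (not opp) -> no flip
Dir W: first cell 'B' (not opp) -> no flip
Dir E: opp run (5,3) capped by B -> flip
Dir SW: first cell '.' (not opp) -> no flip
Dir S: first cell '.' (not opp) -> no flip
Dir SE: first cell 'B' (not opp) -> no flip

Answer: (5,3)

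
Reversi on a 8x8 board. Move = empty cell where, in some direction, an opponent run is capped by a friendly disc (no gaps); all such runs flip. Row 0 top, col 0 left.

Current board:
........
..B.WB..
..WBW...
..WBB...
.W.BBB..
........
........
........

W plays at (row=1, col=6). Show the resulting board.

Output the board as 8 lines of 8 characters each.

Answer: ........
..B.WWW.
..WBW...
..WBB...
.W.BBB..
........
........
........

Derivation:
Place W at (1,6); scan 8 dirs for brackets.
Dir NW: first cell '.' (not opp) -> no flip
Dir N: first cell '.' (not opp) -> no flip
Dir NE: first cell '.' (not opp) -> no flip
Dir W: opp run (1,5) capped by W -> flip
Dir E: first cell '.' (not opp) -> no flip
Dir SW: first cell '.' (not opp) -> no flip
Dir S: first cell '.' (not opp) -> no flip
Dir SE: first cell '.' (not opp) -> no flip
All flips: (1,5)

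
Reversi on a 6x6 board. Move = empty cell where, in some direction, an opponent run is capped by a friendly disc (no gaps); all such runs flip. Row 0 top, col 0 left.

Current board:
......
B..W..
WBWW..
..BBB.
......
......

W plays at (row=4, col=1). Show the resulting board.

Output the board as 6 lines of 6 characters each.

Answer: ......
B..W..
WBWW..
..WBB.
.W....
......

Derivation:
Place W at (4,1); scan 8 dirs for brackets.
Dir NW: first cell '.' (not opp) -> no flip
Dir N: first cell '.' (not opp) -> no flip
Dir NE: opp run (3,2) capped by W -> flip
Dir W: first cell '.' (not opp) -> no flip
Dir E: first cell '.' (not opp) -> no flip
Dir SW: first cell '.' (not opp) -> no flip
Dir S: first cell '.' (not opp) -> no flip
Dir SE: first cell '.' (not opp) -> no flip
All flips: (3,2)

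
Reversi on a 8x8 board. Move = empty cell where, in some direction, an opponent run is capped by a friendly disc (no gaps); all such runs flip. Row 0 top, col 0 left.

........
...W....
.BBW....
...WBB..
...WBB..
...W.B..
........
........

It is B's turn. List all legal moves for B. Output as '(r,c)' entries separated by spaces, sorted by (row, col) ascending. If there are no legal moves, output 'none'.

(0,2): no bracket -> illegal
(0,3): no bracket -> illegal
(0,4): flips 1 -> legal
(1,2): flips 1 -> legal
(1,4): no bracket -> illegal
(2,4): flips 1 -> legal
(3,2): flips 1 -> legal
(4,2): flips 1 -> legal
(5,2): flips 1 -> legal
(5,4): no bracket -> illegal
(6,2): flips 1 -> legal
(6,3): no bracket -> illegal
(6,4): no bracket -> illegal

Answer: (0,4) (1,2) (2,4) (3,2) (4,2) (5,2) (6,2)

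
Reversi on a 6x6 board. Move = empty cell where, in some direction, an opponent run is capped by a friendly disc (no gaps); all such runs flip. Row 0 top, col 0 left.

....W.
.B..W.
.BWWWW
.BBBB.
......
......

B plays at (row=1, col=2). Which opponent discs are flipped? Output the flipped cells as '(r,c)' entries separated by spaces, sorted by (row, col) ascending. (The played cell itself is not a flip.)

Answer: (2,2) (2,3)

Derivation:
Dir NW: first cell '.' (not opp) -> no flip
Dir N: first cell '.' (not opp) -> no flip
Dir NE: first cell '.' (not opp) -> no flip
Dir W: first cell 'B' (not opp) -> no flip
Dir E: first cell '.' (not opp) -> no flip
Dir SW: first cell 'B' (not opp) -> no flip
Dir S: opp run (2,2) capped by B -> flip
Dir SE: opp run (2,3) capped by B -> flip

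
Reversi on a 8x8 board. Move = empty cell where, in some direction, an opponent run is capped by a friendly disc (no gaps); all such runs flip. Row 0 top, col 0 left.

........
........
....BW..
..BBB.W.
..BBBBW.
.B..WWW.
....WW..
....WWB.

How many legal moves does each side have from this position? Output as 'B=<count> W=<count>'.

Answer: B=8 W=8

Derivation:
-- B to move --
(1,4): no bracket -> illegal
(1,5): no bracket -> illegal
(1,6): flips 1 -> legal
(2,6): flips 1 -> legal
(2,7): flips 1 -> legal
(3,5): no bracket -> illegal
(3,7): no bracket -> illegal
(4,7): flips 1 -> legal
(5,3): no bracket -> illegal
(5,7): no bracket -> illegal
(6,3): flips 1 -> legal
(6,6): flips 1 -> legal
(6,7): flips 1 -> legal
(7,3): flips 2 -> legal
B mobility = 8
-- W to move --
(1,3): no bracket -> illegal
(1,4): flips 3 -> legal
(1,5): no bracket -> illegal
(2,1): flips 2 -> legal
(2,2): flips 2 -> legal
(2,3): flips 3 -> legal
(3,1): no bracket -> illegal
(3,5): flips 1 -> legal
(4,0): no bracket -> illegal
(4,1): flips 4 -> legal
(5,0): no bracket -> illegal
(5,2): flips 2 -> legal
(5,3): no bracket -> illegal
(6,0): no bracket -> illegal
(6,1): no bracket -> illegal
(6,2): no bracket -> illegal
(6,6): no bracket -> illegal
(6,7): no bracket -> illegal
(7,7): flips 1 -> legal
W mobility = 8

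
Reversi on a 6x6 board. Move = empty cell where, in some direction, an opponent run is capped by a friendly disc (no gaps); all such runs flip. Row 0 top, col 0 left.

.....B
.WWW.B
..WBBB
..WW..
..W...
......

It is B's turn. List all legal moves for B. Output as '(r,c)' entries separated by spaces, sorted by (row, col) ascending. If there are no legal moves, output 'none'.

(0,0): no bracket -> illegal
(0,1): flips 1 -> legal
(0,2): flips 1 -> legal
(0,3): flips 1 -> legal
(0,4): no bracket -> illegal
(1,0): no bracket -> illegal
(1,4): no bracket -> illegal
(2,0): no bracket -> illegal
(2,1): flips 1 -> legal
(3,1): no bracket -> illegal
(3,4): no bracket -> illegal
(4,1): flips 1 -> legal
(4,3): flips 1 -> legal
(4,4): no bracket -> illegal
(5,1): flips 2 -> legal
(5,2): no bracket -> illegal
(5,3): no bracket -> illegal

Answer: (0,1) (0,2) (0,3) (2,1) (4,1) (4,3) (5,1)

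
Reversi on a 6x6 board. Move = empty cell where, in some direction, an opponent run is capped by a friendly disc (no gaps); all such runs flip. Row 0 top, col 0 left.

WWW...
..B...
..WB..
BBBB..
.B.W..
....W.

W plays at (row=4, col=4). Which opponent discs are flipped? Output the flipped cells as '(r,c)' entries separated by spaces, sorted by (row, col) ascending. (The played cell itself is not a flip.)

Dir NW: opp run (3,3) capped by W -> flip
Dir N: first cell '.' (not opp) -> no flip
Dir NE: first cell '.' (not opp) -> no flip
Dir W: first cell 'W' (not opp) -> no flip
Dir E: first cell '.' (not opp) -> no flip
Dir SW: first cell '.' (not opp) -> no flip
Dir S: first cell 'W' (not opp) -> no flip
Dir SE: first cell '.' (not opp) -> no flip

Answer: (3,3)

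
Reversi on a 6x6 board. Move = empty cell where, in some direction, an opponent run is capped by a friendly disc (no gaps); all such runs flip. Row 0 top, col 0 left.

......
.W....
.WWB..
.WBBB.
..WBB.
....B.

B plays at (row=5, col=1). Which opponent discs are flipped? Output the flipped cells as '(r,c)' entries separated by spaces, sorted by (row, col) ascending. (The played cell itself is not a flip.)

Answer: (4,2)

Derivation:
Dir NW: first cell '.' (not opp) -> no flip
Dir N: first cell '.' (not opp) -> no flip
Dir NE: opp run (4,2) capped by B -> flip
Dir W: first cell '.' (not opp) -> no flip
Dir E: first cell '.' (not opp) -> no flip
Dir SW: edge -> no flip
Dir S: edge -> no flip
Dir SE: edge -> no flip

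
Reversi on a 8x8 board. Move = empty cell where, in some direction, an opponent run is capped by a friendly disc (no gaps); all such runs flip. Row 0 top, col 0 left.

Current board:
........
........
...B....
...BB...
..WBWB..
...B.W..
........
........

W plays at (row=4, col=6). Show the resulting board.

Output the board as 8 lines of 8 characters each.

Answer: ........
........
...B....
...BB...
..WBWWW.
...B.W..
........
........

Derivation:
Place W at (4,6); scan 8 dirs for brackets.
Dir NW: first cell '.' (not opp) -> no flip
Dir N: first cell '.' (not opp) -> no flip
Dir NE: first cell '.' (not opp) -> no flip
Dir W: opp run (4,5) capped by W -> flip
Dir E: first cell '.' (not opp) -> no flip
Dir SW: first cell 'W' (not opp) -> no flip
Dir S: first cell '.' (not opp) -> no flip
Dir SE: first cell '.' (not opp) -> no flip
All flips: (4,5)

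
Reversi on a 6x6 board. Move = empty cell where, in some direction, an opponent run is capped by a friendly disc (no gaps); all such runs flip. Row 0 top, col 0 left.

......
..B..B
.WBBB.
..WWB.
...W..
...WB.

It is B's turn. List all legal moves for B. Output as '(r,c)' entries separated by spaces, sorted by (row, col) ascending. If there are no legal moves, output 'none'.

(1,0): flips 3 -> legal
(1,1): no bracket -> illegal
(2,0): flips 1 -> legal
(3,0): flips 1 -> legal
(3,1): flips 2 -> legal
(4,1): flips 1 -> legal
(4,2): flips 2 -> legal
(4,4): flips 1 -> legal
(5,2): flips 2 -> legal

Answer: (1,0) (2,0) (3,0) (3,1) (4,1) (4,2) (4,4) (5,2)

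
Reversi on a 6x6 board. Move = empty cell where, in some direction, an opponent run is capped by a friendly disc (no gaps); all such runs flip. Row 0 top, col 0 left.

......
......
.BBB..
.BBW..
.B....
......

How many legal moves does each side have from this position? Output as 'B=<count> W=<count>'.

-- B to move --
(2,4): no bracket -> illegal
(3,4): flips 1 -> legal
(4,2): no bracket -> illegal
(4,3): flips 1 -> legal
(4,4): flips 1 -> legal
B mobility = 3
-- W to move --
(1,0): no bracket -> illegal
(1,1): flips 1 -> legal
(1,2): no bracket -> illegal
(1,3): flips 1 -> legal
(1,4): no bracket -> illegal
(2,0): no bracket -> illegal
(2,4): no bracket -> illegal
(3,0): flips 2 -> legal
(3,4): no bracket -> illegal
(4,0): no bracket -> illegal
(4,2): no bracket -> illegal
(4,3): no bracket -> illegal
(5,0): no bracket -> illegal
(5,1): no bracket -> illegal
(5,2): no bracket -> illegal
W mobility = 3

Answer: B=3 W=3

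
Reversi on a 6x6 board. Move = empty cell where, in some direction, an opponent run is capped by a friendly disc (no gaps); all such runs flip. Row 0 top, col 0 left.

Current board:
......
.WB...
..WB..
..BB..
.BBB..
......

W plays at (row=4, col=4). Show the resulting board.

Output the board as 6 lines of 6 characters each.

Place W at (4,4); scan 8 dirs for brackets.
Dir NW: opp run (3,3) capped by W -> flip
Dir N: first cell '.' (not opp) -> no flip
Dir NE: first cell '.' (not opp) -> no flip
Dir W: opp run (4,3) (4,2) (4,1), next='.' -> no flip
Dir E: first cell '.' (not opp) -> no flip
Dir SW: first cell '.' (not opp) -> no flip
Dir S: first cell '.' (not opp) -> no flip
Dir SE: first cell '.' (not opp) -> no flip
All flips: (3,3)

Answer: ......
.WB...
..WB..
..BW..
.BBBW.
......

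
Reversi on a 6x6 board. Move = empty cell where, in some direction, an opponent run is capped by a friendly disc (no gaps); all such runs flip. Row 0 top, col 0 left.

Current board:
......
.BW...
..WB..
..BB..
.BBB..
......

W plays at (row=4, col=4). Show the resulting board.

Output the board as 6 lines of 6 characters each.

Answer: ......
.BW...
..WB..
..BW..
.BBBW.
......

Derivation:
Place W at (4,4); scan 8 dirs for brackets.
Dir NW: opp run (3,3) capped by W -> flip
Dir N: first cell '.' (not opp) -> no flip
Dir NE: first cell '.' (not opp) -> no flip
Dir W: opp run (4,3) (4,2) (4,1), next='.' -> no flip
Dir E: first cell '.' (not opp) -> no flip
Dir SW: first cell '.' (not opp) -> no flip
Dir S: first cell '.' (not opp) -> no flip
Dir SE: first cell '.' (not opp) -> no flip
All flips: (3,3)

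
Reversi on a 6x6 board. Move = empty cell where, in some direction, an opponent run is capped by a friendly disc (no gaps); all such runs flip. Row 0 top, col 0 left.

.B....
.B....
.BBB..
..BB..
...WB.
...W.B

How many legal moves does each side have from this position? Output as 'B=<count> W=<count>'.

Answer: B=2 W=4

Derivation:
-- B to move --
(3,4): no bracket -> illegal
(4,2): flips 1 -> legal
(5,2): no bracket -> illegal
(5,4): flips 1 -> legal
B mobility = 2
-- W to move --
(0,0): no bracket -> illegal
(0,2): no bracket -> illegal
(1,0): flips 2 -> legal
(1,2): no bracket -> illegal
(1,3): flips 2 -> legal
(1,4): no bracket -> illegal
(2,0): no bracket -> illegal
(2,4): no bracket -> illegal
(3,0): no bracket -> illegal
(3,1): no bracket -> illegal
(3,4): no bracket -> illegal
(3,5): flips 1 -> legal
(4,1): no bracket -> illegal
(4,2): no bracket -> illegal
(4,5): flips 1 -> legal
(5,4): no bracket -> illegal
W mobility = 4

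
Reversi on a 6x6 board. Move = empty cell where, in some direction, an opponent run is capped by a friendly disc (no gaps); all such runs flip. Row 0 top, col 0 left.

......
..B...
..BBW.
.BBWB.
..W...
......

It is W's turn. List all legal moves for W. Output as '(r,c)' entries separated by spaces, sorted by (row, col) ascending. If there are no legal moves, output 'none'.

(0,1): no bracket -> illegal
(0,2): flips 3 -> legal
(0,3): no bracket -> illegal
(1,1): flips 1 -> legal
(1,3): flips 1 -> legal
(1,4): no bracket -> illegal
(2,0): flips 1 -> legal
(2,1): flips 2 -> legal
(2,5): no bracket -> illegal
(3,0): flips 2 -> legal
(3,5): flips 1 -> legal
(4,0): no bracket -> illegal
(4,1): no bracket -> illegal
(4,3): no bracket -> illegal
(4,4): flips 1 -> legal
(4,5): no bracket -> illegal

Answer: (0,2) (1,1) (1,3) (2,0) (2,1) (3,0) (3,5) (4,4)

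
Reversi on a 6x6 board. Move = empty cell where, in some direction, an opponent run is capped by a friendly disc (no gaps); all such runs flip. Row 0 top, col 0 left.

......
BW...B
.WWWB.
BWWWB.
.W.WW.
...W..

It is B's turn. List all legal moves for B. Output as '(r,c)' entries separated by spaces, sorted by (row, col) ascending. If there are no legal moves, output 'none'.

(0,0): no bracket -> illegal
(0,1): no bracket -> illegal
(0,2): no bracket -> illegal
(1,2): flips 3 -> legal
(1,3): no bracket -> illegal
(1,4): no bracket -> illegal
(2,0): flips 3 -> legal
(3,5): no bracket -> illegal
(4,0): no bracket -> illegal
(4,2): flips 1 -> legal
(4,5): no bracket -> illegal
(5,0): no bracket -> illegal
(5,1): no bracket -> illegal
(5,2): flips 2 -> legal
(5,4): flips 4 -> legal
(5,5): no bracket -> illegal

Answer: (1,2) (2,0) (4,2) (5,2) (5,4)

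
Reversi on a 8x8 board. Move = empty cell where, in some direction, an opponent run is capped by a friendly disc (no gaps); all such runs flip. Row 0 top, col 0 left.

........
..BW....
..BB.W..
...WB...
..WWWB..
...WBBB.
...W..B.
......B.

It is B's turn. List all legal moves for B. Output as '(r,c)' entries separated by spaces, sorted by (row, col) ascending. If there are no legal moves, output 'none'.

Answer: (0,3) (0,4) (1,4) (1,6) (3,2) (4,1) (5,2) (7,2) (7,3)

Derivation:
(0,2): no bracket -> illegal
(0,3): flips 1 -> legal
(0,4): flips 1 -> legal
(1,4): flips 1 -> legal
(1,5): no bracket -> illegal
(1,6): flips 1 -> legal
(2,4): no bracket -> illegal
(2,6): no bracket -> illegal
(3,1): no bracket -> illegal
(3,2): flips 2 -> legal
(3,5): no bracket -> illegal
(3,6): no bracket -> illegal
(4,1): flips 3 -> legal
(5,1): no bracket -> illegal
(5,2): flips 2 -> legal
(6,2): no bracket -> illegal
(6,4): no bracket -> illegal
(7,2): flips 1 -> legal
(7,3): flips 4 -> legal
(7,4): no bracket -> illegal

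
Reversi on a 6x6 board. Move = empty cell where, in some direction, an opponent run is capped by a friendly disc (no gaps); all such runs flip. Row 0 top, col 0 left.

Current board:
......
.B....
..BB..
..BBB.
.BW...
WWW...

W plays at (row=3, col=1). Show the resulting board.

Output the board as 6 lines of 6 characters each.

Answer: ......
.B....
..BB..
.WBBB.
.WW...
WWW...

Derivation:
Place W at (3,1); scan 8 dirs for brackets.
Dir NW: first cell '.' (not opp) -> no flip
Dir N: first cell '.' (not opp) -> no flip
Dir NE: opp run (2,2), next='.' -> no flip
Dir W: first cell '.' (not opp) -> no flip
Dir E: opp run (3,2) (3,3) (3,4), next='.' -> no flip
Dir SW: first cell '.' (not opp) -> no flip
Dir S: opp run (4,1) capped by W -> flip
Dir SE: first cell 'W' (not opp) -> no flip
All flips: (4,1)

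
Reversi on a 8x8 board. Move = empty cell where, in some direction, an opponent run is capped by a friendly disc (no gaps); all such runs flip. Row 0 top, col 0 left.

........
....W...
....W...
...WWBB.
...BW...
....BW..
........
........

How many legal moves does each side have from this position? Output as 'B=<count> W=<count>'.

Answer: B=8 W=7

Derivation:
-- B to move --
(0,3): no bracket -> illegal
(0,4): flips 4 -> legal
(0,5): no bracket -> illegal
(1,3): flips 1 -> legal
(1,5): no bracket -> illegal
(2,2): no bracket -> illegal
(2,3): flips 1 -> legal
(2,5): flips 1 -> legal
(3,2): flips 2 -> legal
(4,2): no bracket -> illegal
(4,5): flips 1 -> legal
(4,6): no bracket -> illegal
(5,3): flips 1 -> legal
(5,6): flips 1 -> legal
(6,4): no bracket -> illegal
(6,5): no bracket -> illegal
(6,6): no bracket -> illegal
B mobility = 8
-- W to move --
(2,5): no bracket -> illegal
(2,6): flips 1 -> legal
(2,7): no bracket -> illegal
(3,2): no bracket -> illegal
(3,7): flips 2 -> legal
(4,2): flips 1 -> legal
(4,5): no bracket -> illegal
(4,6): flips 1 -> legal
(4,7): no bracket -> illegal
(5,2): flips 1 -> legal
(5,3): flips 2 -> legal
(6,3): no bracket -> illegal
(6,4): flips 1 -> legal
(6,5): no bracket -> illegal
W mobility = 7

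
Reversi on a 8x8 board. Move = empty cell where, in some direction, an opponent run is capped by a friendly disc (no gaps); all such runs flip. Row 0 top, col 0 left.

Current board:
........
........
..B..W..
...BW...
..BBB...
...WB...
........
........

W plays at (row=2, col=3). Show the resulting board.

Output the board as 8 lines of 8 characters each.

Place W at (2,3); scan 8 dirs for brackets.
Dir NW: first cell '.' (not opp) -> no flip
Dir N: first cell '.' (not opp) -> no flip
Dir NE: first cell '.' (not opp) -> no flip
Dir W: opp run (2,2), next='.' -> no flip
Dir E: first cell '.' (not opp) -> no flip
Dir SW: first cell '.' (not opp) -> no flip
Dir S: opp run (3,3) (4,3) capped by W -> flip
Dir SE: first cell 'W' (not opp) -> no flip
All flips: (3,3) (4,3)

Answer: ........
........
..BW.W..
...WW...
..BWB...
...WB...
........
........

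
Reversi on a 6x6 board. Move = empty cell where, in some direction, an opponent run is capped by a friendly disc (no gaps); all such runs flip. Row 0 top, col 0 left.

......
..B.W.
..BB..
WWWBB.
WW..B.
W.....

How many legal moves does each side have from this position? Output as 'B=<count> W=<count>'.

Answer: B=2 W=3

Derivation:
-- B to move --
(0,3): no bracket -> illegal
(0,4): no bracket -> illegal
(0,5): flips 1 -> legal
(1,3): no bracket -> illegal
(1,5): no bracket -> illegal
(2,0): no bracket -> illegal
(2,1): no bracket -> illegal
(2,4): no bracket -> illegal
(2,5): no bracket -> illegal
(4,2): flips 1 -> legal
(4,3): no bracket -> illegal
(5,1): no bracket -> illegal
(5,2): no bracket -> illegal
B mobility = 2
-- W to move --
(0,1): no bracket -> illegal
(0,2): flips 2 -> legal
(0,3): no bracket -> illegal
(1,1): no bracket -> illegal
(1,3): flips 1 -> legal
(2,1): no bracket -> illegal
(2,4): no bracket -> illegal
(2,5): no bracket -> illegal
(3,5): flips 2 -> legal
(4,2): no bracket -> illegal
(4,3): no bracket -> illegal
(4,5): no bracket -> illegal
(5,3): no bracket -> illegal
(5,4): no bracket -> illegal
(5,5): no bracket -> illegal
W mobility = 3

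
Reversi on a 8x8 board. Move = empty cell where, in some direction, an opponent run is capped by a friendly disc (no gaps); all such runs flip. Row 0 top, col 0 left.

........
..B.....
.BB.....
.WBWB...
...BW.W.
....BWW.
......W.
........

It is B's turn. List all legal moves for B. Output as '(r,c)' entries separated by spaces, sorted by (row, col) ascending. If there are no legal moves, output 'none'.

Answer: (2,3) (3,0) (4,0) (4,1) (4,5) (5,7) (7,7)

Derivation:
(2,0): no bracket -> illegal
(2,3): flips 1 -> legal
(2,4): no bracket -> illegal
(3,0): flips 1 -> legal
(3,5): no bracket -> illegal
(3,6): no bracket -> illegal
(3,7): no bracket -> illegal
(4,0): flips 1 -> legal
(4,1): flips 1 -> legal
(4,2): no bracket -> illegal
(4,5): flips 1 -> legal
(4,7): no bracket -> illegal
(5,3): no bracket -> illegal
(5,7): flips 2 -> legal
(6,4): no bracket -> illegal
(6,5): no bracket -> illegal
(6,7): no bracket -> illegal
(7,5): no bracket -> illegal
(7,6): no bracket -> illegal
(7,7): flips 4 -> legal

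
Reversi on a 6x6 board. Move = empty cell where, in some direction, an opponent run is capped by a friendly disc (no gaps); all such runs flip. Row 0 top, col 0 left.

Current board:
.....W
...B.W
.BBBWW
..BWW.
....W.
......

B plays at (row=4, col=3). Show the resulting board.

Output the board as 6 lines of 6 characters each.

Place B at (4,3); scan 8 dirs for brackets.
Dir NW: first cell 'B' (not opp) -> no flip
Dir N: opp run (3,3) capped by B -> flip
Dir NE: opp run (3,4) (2,5), next=edge -> no flip
Dir W: first cell '.' (not opp) -> no flip
Dir E: opp run (4,4), next='.' -> no flip
Dir SW: first cell '.' (not opp) -> no flip
Dir S: first cell '.' (not opp) -> no flip
Dir SE: first cell '.' (not opp) -> no flip
All flips: (3,3)

Answer: .....W
...B.W
.BBBWW
..BBW.
...BW.
......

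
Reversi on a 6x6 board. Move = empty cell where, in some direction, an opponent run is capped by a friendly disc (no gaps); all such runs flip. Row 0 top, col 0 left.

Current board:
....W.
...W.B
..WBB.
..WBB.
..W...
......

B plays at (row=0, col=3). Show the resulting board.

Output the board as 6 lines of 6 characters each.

Answer: ...BW.
...B.B
..WBB.
..WBB.
..W...
......

Derivation:
Place B at (0,3); scan 8 dirs for brackets.
Dir NW: edge -> no flip
Dir N: edge -> no flip
Dir NE: edge -> no flip
Dir W: first cell '.' (not opp) -> no flip
Dir E: opp run (0,4), next='.' -> no flip
Dir SW: first cell '.' (not opp) -> no flip
Dir S: opp run (1,3) capped by B -> flip
Dir SE: first cell '.' (not opp) -> no flip
All flips: (1,3)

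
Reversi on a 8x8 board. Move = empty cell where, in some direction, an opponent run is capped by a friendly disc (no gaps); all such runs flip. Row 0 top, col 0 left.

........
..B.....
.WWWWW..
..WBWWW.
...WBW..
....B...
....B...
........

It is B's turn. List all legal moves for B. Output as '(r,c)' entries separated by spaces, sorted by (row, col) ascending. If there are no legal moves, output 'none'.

Answer: (1,0) (1,1) (1,3) (1,4) (1,5) (2,6) (2,7) (3,0) (3,1) (3,7) (4,2) (4,6) (5,3) (5,6)

Derivation:
(1,0): flips 3 -> legal
(1,1): flips 1 -> legal
(1,3): flips 1 -> legal
(1,4): flips 2 -> legal
(1,5): flips 1 -> legal
(1,6): no bracket -> illegal
(2,0): no bracket -> illegal
(2,6): flips 1 -> legal
(2,7): flips 2 -> legal
(3,0): flips 1 -> legal
(3,1): flips 1 -> legal
(3,7): flips 3 -> legal
(4,1): no bracket -> illegal
(4,2): flips 3 -> legal
(4,6): flips 1 -> legal
(4,7): no bracket -> illegal
(5,2): no bracket -> illegal
(5,3): flips 1 -> legal
(5,5): no bracket -> illegal
(5,6): flips 3 -> legal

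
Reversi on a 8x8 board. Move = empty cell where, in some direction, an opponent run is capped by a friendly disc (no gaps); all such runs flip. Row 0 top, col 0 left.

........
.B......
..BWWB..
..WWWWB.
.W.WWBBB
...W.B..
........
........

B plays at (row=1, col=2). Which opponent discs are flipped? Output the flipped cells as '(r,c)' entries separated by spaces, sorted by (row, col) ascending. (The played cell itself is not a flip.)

Dir NW: first cell '.' (not opp) -> no flip
Dir N: first cell '.' (not opp) -> no flip
Dir NE: first cell '.' (not opp) -> no flip
Dir W: first cell 'B' (not opp) -> no flip
Dir E: first cell '.' (not opp) -> no flip
Dir SW: first cell '.' (not opp) -> no flip
Dir S: first cell 'B' (not opp) -> no flip
Dir SE: opp run (2,3) (3,4) capped by B -> flip

Answer: (2,3) (3,4)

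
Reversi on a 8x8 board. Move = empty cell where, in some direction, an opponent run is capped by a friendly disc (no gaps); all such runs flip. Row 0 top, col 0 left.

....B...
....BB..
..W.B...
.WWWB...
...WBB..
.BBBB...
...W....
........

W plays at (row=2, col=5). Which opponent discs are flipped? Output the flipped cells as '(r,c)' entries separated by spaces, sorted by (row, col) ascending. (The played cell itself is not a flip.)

Answer: (3,4)

Derivation:
Dir NW: opp run (1,4), next='.' -> no flip
Dir N: opp run (1,5), next='.' -> no flip
Dir NE: first cell '.' (not opp) -> no flip
Dir W: opp run (2,4), next='.' -> no flip
Dir E: first cell '.' (not opp) -> no flip
Dir SW: opp run (3,4) capped by W -> flip
Dir S: first cell '.' (not opp) -> no flip
Dir SE: first cell '.' (not opp) -> no flip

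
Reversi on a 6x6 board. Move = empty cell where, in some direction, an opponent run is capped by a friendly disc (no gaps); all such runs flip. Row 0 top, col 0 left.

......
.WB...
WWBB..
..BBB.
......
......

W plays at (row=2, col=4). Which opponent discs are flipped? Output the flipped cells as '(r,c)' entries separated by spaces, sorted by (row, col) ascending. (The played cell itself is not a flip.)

Dir NW: first cell '.' (not opp) -> no flip
Dir N: first cell '.' (not opp) -> no flip
Dir NE: first cell '.' (not opp) -> no flip
Dir W: opp run (2,3) (2,2) capped by W -> flip
Dir E: first cell '.' (not opp) -> no flip
Dir SW: opp run (3,3), next='.' -> no flip
Dir S: opp run (3,4), next='.' -> no flip
Dir SE: first cell '.' (not opp) -> no flip

Answer: (2,2) (2,3)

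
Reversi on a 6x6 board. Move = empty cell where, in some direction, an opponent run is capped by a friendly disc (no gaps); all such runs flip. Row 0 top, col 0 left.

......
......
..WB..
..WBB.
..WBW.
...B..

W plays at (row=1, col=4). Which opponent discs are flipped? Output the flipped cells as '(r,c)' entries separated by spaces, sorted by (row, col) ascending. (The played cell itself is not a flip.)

Answer: (2,3)

Derivation:
Dir NW: first cell '.' (not opp) -> no flip
Dir N: first cell '.' (not opp) -> no flip
Dir NE: first cell '.' (not opp) -> no flip
Dir W: first cell '.' (not opp) -> no flip
Dir E: first cell '.' (not opp) -> no flip
Dir SW: opp run (2,3) capped by W -> flip
Dir S: first cell '.' (not opp) -> no flip
Dir SE: first cell '.' (not opp) -> no flip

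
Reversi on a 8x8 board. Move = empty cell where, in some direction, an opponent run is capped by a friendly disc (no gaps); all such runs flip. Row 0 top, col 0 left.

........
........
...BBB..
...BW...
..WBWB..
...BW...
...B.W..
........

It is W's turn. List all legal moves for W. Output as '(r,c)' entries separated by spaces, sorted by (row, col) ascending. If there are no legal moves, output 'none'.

(1,2): flips 1 -> legal
(1,3): no bracket -> illegal
(1,4): flips 1 -> legal
(1,5): flips 2 -> legal
(1,6): flips 1 -> legal
(2,2): flips 1 -> legal
(2,6): no bracket -> illegal
(3,2): flips 2 -> legal
(3,5): no bracket -> illegal
(3,6): flips 1 -> legal
(4,6): flips 1 -> legal
(5,2): flips 2 -> legal
(5,5): no bracket -> illegal
(5,6): flips 1 -> legal
(6,2): flips 1 -> legal
(6,4): flips 1 -> legal
(7,2): flips 1 -> legal
(7,3): no bracket -> illegal
(7,4): no bracket -> illegal

Answer: (1,2) (1,4) (1,5) (1,6) (2,2) (3,2) (3,6) (4,6) (5,2) (5,6) (6,2) (6,4) (7,2)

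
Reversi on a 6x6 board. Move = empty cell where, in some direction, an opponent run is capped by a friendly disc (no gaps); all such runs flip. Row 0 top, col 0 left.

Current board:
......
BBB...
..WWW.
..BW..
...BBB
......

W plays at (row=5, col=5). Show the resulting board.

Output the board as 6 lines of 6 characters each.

Place W at (5,5); scan 8 dirs for brackets.
Dir NW: opp run (4,4) capped by W -> flip
Dir N: opp run (4,5), next='.' -> no flip
Dir NE: edge -> no flip
Dir W: first cell '.' (not opp) -> no flip
Dir E: edge -> no flip
Dir SW: edge -> no flip
Dir S: edge -> no flip
Dir SE: edge -> no flip
All flips: (4,4)

Answer: ......
BBB...
..WWW.
..BW..
...BWB
.....W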